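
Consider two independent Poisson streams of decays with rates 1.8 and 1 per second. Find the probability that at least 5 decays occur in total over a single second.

Independent Poisson processes superpose: combined rate λ = 1.8 + 1 = 2.8 per second.
So μ = 2.8.
P(N ≥ 5) = 1 − P(N ≤ 4) ≈ 0.1523.

0.1523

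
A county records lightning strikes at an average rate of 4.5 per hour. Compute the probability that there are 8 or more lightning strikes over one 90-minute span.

0.3641

Over the interval, μ = 4.5 × 1.5 = 6.75 (a 90-minute span = 1.5 hours).
P(N ≥ 8) = 1 − P(N ≤ 7) = 1 − Σ_{j=0}^{7} e^(−μ) μ^j/j! ≈ 0.3641.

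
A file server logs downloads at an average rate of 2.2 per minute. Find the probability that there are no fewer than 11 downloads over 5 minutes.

0.5401

Over the interval, μ = 2.2 × 5 = 11 (5 minutes).
P(N ≥ 11) = 1 − P(N ≤ 10) = 1 − Σ_{j=0}^{10} e^(−μ) μ^j/j! ≈ 0.5401.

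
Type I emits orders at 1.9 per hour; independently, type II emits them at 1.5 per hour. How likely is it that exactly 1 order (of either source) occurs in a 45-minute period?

0.1991

Independent Poisson processes superpose: combined rate λ = 1.9 + 1.5 = 3.4 per hour.
Over the interval, μ = 3.4 × 0.75 = 2.55 (a 45-minute period = 0.75 hours).
P(N = 1) = e^(−2.55) · 2.55^1/1! ≈ 0.1991.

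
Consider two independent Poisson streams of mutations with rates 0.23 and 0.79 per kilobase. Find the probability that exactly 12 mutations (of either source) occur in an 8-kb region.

0.0520

Independent Poisson processes superpose: combined rate λ = 0.23 + 0.79 = 1.02 per kilobase.
Over the interval, μ = 1.02 × 8 = 8.16 (an 8-kb region = 8 kilobases).
P(N = 12) = e^(−8.16) · 8.16^12/12! ≈ 0.0520.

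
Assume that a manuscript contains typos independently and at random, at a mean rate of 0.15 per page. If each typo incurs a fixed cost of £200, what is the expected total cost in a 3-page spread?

£90

E[N] = 0.15 × 3 = 0.45 (a 3-page spread = 3 pages); E[cost] = 0.45 × £200 = £90.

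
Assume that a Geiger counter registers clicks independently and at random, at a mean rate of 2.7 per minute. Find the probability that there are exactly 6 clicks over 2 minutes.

0.1555

Over the interval, μ = 2.7 × 2 = 5.4 (2 minutes).
P(N = 6) = e^(−μ) μ^6/6! = e^(−5.4) · 5.4^6/720 ≈ 0.1555.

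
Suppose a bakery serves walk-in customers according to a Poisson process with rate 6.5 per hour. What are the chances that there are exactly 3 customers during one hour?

With mean μ = 6.5 per hour,
P(N = 3) = e^(−μ) μ^3/3! = e^(−6.5) · 6.5^3/6 ≈ 0.0688.

0.0688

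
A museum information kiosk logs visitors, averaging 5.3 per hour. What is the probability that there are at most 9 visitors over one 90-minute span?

0.7228

Over the interval, μ = 5.3 × 1.5 = 7.95 (a 90-minute span = 1.5 hours).
P(N ≤ 9) = Σ_{j=0}^{9} e^(−μ) μ^j/j! ≈ 0.7228.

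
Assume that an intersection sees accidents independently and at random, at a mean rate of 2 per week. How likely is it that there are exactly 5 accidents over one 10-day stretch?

0.0911

Over the interval, μ = 2 × 10/7 ≈ 2.85714 (a 10-day stretch = 10/7 weeks).
P(N = 5) = e^(−μ) μ^5/5! = e^(−2.85714) · 2.85714^5/120 ≈ 0.0911.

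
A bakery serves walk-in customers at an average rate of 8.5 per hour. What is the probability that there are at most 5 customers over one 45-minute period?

0.3875

Over the interval, μ = 8.5 × 0.75 = 6.375 (a 45-minute period = 0.75 hours).
P(N ≤ 5) = Σ_{j=0}^{5} e^(−μ) μ^j/j! ≈ 0.3875.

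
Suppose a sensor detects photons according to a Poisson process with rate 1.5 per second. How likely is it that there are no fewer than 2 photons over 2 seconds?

0.8009

Over the interval, μ = 1.5 × 2 = 3 (2 seconds).
P(N ≥ 2) = 1 − P(N ≤ 1) = 1 − Σ_{j=0}^{1} e^(−μ) μ^j/j! ≈ 0.8009.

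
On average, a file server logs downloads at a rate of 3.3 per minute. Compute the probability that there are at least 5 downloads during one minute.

With mean μ = 3.3 per minute,
P(N ≥ 5) = 1 − P(N ≤ 4) = 1 − Σ_{j=0}^{4} e^(−μ) μ^j/j! ≈ 0.2374.

0.2374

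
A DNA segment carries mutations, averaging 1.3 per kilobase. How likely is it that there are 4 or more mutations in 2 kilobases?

0.2640

Over the interval, μ = 1.3 × 2 = 2.6 (2 kilobases).
P(N ≥ 4) = 1 − P(N ≤ 3) = 1 − Σ_{j=0}^{3} e^(−μ) μ^j/j! ≈ 0.2640.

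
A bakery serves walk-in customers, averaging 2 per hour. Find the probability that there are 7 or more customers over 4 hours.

Over the interval, μ = 2 × 4 = 8 (4 hours).
P(N ≥ 7) = 1 − P(N ≤ 6) = 1 − Σ_{j=0}^{6} e^(−μ) μ^j/j! ≈ 0.6866.

0.6866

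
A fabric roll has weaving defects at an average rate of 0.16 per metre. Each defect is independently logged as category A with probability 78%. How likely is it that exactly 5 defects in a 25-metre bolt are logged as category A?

0.1088

Thinning: the defects that are logged as category A themselves form a Poisson process with rate 0.78 × 0.16 = 0.1248 per metre.
Over the interval, μ = 0.1248 × 25 = 3.12 (a 25-metre bolt = 25 metres).
P(N = 5) = e^(−3.12) · 3.12^5/5! ≈ 0.1088.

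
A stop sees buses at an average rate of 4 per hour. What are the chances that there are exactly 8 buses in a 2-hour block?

0.1396

Over the interval, μ = 4 × 2 = 8 (a 2-hour block = 2 hours).
P(N = 8) = e^(−μ) μ^8/8! = e^(−8) · 8^8/40320 ≈ 0.1396.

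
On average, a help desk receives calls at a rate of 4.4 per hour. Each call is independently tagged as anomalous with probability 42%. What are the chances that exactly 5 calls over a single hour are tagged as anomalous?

Thinning: the calls that are tagged as anomalous themselves form a Poisson process with rate 0.42 × 4.4 = 1.848 per hour.
So μ = 1.848.
P(N = 5) = e^(−1.848) · 1.848^5/5! ≈ 0.0283.

0.0283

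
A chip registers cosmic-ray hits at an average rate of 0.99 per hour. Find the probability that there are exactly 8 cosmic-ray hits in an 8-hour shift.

Over the interval, μ = 0.99 × 8 = 7.92 (an 8-hour shift = 8 hours).
P(N = 8) = e^(−μ) μ^8/8! = e^(−7.92) · 7.92^8/40320 ≈ 0.1395.

0.1395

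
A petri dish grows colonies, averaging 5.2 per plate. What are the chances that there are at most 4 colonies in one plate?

With mean μ = 5.2 per plate,
P(N ≤ 4) = Σ_{j=0}^{4} e^(−μ) μ^j/j! ≈ 0.4061.

0.4061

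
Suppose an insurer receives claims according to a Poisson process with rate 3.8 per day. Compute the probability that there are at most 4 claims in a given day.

0.6678

With mean μ = 3.8 per day,
P(N ≤ 4) = Σ_{j=0}^{4} e^(−μ) μ^j/j! ≈ 0.6678.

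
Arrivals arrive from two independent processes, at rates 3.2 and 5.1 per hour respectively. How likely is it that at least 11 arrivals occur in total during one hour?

0.2150

Independent Poisson processes superpose: combined rate λ = 3.2 + 5.1 = 8.3 per hour.
So μ = 8.3.
P(N ≥ 11) = 1 − P(N ≤ 10) ≈ 0.2150.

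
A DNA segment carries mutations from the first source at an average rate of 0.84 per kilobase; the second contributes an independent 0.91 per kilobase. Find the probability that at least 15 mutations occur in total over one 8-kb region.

0.4296

Independent Poisson processes superpose: combined rate λ = 0.84 + 0.91 = 1.75 per kilobase.
Over the interval, μ = 1.75 × 8 = 14 (an 8-kb region = 8 kilobases).
P(N ≥ 15) = 1 − P(N ≤ 14) ≈ 0.4296.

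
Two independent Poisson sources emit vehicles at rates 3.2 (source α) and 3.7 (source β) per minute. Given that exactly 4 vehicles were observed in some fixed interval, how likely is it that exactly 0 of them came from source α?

0.0827

Given the total, each event is independently from source α with probability p = λ_α/(λ_α+λ_β) = 3.2/6.9 ≈ 0.4638.
So K ~ Binomial(4, 3.2/6.9): P(K = 0) = C(4,0) · (3.2/6.9)^0 · (3.7/6.9)^4 ≈ 0.0827.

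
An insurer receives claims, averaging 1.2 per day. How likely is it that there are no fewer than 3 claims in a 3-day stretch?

0.6973

Over the interval, μ = 1.2 × 3 = 3.6 (a 3-day stretch = 3 days).
P(N ≥ 3) = 1 − P(N ≤ 2) = 1 − Σ_{j=0}^{2} e^(−μ) μ^j/j! ≈ 0.6973.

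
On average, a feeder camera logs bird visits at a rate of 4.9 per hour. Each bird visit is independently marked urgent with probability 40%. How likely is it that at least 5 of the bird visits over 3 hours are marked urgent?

0.6986

Thinning: the bird visits that are marked urgent themselves form a Poisson process with rate 0.4 × 4.9 = 1.96 per hour.
Over the interval, μ = 1.96 × 3 = 5.88 (3 hours).
P(N ≥ 5) = 1 − P(N ≤ 4) ≈ 0.6986.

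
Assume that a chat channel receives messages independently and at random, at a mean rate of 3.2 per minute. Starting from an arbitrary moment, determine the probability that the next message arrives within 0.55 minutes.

Inter-arrival times are exponential with rate λ = 3.2 per minute.
P(T ≤ 0.55) = 1 − e^(−λt) = 1 − e^(−3.2 × 0.55) = 1 − e^(−1.76) ≈ 0.8280.

0.8280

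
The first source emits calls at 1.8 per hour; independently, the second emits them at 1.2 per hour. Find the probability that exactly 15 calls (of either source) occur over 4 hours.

Independent Poisson processes superpose: combined rate λ = 1.8 + 1.2 = 3 per hour.
Over the interval, μ = 3 × 4 = 12 (4 hours).
P(N = 15) = e^(−12) · 12^15/15! ≈ 0.0724.

0.0724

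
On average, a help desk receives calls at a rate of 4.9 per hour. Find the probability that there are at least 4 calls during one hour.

With mean μ = 4.9 per hour,
P(N ≥ 4) = 1 − P(N ≤ 3) = 1 − Σ_{j=0}^{3} e^(−μ) μ^j/j! ≈ 0.7207.

0.7207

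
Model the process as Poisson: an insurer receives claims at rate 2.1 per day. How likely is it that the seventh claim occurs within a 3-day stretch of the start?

Over the interval, μ = 2.1 × 3 = 6.3 (a 3-day stretch = 3 days).
The seventh arrival falls in the interval iff at least 7 events occur there: P(S_7 ≤ t) = P(N ≥ 7) = 1 − P(N ≤ 6) ≈ 0.4418.

0.4418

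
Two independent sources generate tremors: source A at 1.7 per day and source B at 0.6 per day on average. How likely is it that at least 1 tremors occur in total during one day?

Independent Poisson processes superpose: combined rate λ = 1.7 + 0.6 = 2.3 per day.
So μ = 2.3.
P(N ≥ 1) = 1 − P(N ≤ 0) ≈ 0.8997.

0.8997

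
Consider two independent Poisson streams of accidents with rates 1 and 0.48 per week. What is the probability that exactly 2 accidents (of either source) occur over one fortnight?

Independent Poisson processes superpose: combined rate λ = 1 + 0.48 = 1.48 per week.
Over the interval, μ = 1.48 × 2 = 2.96 (a fortnight = 2 weeks).
P(N = 2) = e^(−2.96) · 2.96^2/2! ≈ 0.2270.

0.2270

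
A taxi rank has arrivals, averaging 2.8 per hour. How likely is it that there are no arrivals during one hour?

0.0608

With mean μ = 2.8 per hour,
P(N = 0) = e^(−μ) μ^0/0! = e^(−2.8) · 2.8^0/1 ≈ 0.0608.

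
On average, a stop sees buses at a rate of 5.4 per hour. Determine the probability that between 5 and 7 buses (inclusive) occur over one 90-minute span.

Over the interval, μ = 5.4 × 1.5 = 8.1 (a 90-minute span = 1.5 hours).
P(5 ≤ N ≤ 7) = Σ_{j=5}^{7} e^(−8.1) · 8.1^j/j! ≈ 0.3450.

0.3450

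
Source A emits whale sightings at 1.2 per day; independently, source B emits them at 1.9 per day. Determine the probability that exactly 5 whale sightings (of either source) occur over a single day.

Independent Poisson processes superpose: combined rate λ = 1.2 + 1.9 = 3.1 per day.
So μ = 3.1.
P(N = 5) = e^(−3.1) · 3.1^5/5! ≈ 0.1075.

0.1075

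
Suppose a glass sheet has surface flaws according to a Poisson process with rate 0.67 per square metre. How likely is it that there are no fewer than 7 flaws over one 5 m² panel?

0.0543

Over the interval, μ = 0.67 × 5 = 3.35 (a 5 m² panel = 5 square metres).
P(N ≥ 7) = 1 − P(N ≤ 6) = 1 − Σ_{j=0}^{6} e^(−μ) μ^j/j! ≈ 0.0543.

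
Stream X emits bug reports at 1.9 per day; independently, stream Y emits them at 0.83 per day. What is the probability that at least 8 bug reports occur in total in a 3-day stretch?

Independent Poisson processes superpose: combined rate λ = 1.9 + 0.83 = 2.73 per day.
Over the interval, μ = 2.73 × 3 = 8.19 (a 3-day stretch = 3 days).
P(N ≥ 8) = 1 − P(N ≤ 7) ≈ 0.5732.

0.5732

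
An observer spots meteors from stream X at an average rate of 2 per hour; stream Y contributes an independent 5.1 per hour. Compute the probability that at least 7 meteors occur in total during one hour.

0.5651

Independent Poisson processes superpose: combined rate λ = 2 + 5.1 = 7.1 per hour.
So μ = 7.1.
P(N ≥ 7) = 1 − P(N ≤ 6) ≈ 0.5651.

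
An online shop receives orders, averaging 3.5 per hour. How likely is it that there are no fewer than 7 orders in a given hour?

0.0653

With mean μ = 3.5 per hour,
P(N ≥ 7) = 1 − P(N ≤ 6) = 1 − Σ_{j=0}^{6} e^(−μ) μ^j/j! ≈ 0.0653.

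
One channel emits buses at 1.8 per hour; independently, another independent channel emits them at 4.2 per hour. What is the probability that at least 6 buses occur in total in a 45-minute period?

0.2971

Independent Poisson processes superpose: combined rate λ = 1.8 + 4.2 = 6 per hour.
Over the interval, μ = 6 × 0.75 = 4.5 (a 45-minute period = 0.75 hours).
P(N ≥ 6) = 1 − P(N ≤ 5) ≈ 0.2971.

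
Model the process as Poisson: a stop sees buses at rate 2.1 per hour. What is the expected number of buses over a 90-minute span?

E[N] = λt = 2.1 × 1.5 = 3.15 (a 90-minute span = 1.5 hours).

3.15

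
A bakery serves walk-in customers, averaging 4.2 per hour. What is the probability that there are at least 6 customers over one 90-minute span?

0.6012

Over the interval, μ = 4.2 × 1.5 = 6.3 (a 90-minute span = 1.5 hours).
P(N ≥ 6) = 1 − P(N ≤ 5) = 1 − Σ_{j=0}^{5} e^(−μ) μ^j/j! ≈ 0.6012.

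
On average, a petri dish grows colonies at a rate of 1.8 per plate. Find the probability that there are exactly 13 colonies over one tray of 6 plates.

0.0891

Over the interval, μ = 1.8 × 6 = 10.8 (a tray of 6 plates = 6 plates).
P(N = 13) = e^(−μ) μ^13/13! = e^(−10.8) · 10.8^13/6227020800 ≈ 0.0891.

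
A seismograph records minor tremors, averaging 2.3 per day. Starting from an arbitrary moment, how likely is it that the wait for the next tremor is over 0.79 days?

0.1625

The wait for the next event is exponential with rate λ = 2.3 per day.
P(T > 0.79) = e^(−λt) = e^(−2.3 × 0.79) = e^(−1.817) ≈ 0.1625.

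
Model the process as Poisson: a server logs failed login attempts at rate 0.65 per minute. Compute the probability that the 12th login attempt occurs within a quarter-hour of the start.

0.2752

Over the interval, μ = 0.65 × 15 = 9.75 (a quarter-hour = 15 minutes).
The 12th arrival falls in the interval iff at least 12 events occur there: P(S_12 ≤ t) = P(N ≥ 12) = 1 − P(N ≤ 11) ≈ 0.2752.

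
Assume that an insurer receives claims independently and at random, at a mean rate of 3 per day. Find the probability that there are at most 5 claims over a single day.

With mean μ = 3 per day,
P(N ≤ 5) = Σ_{j=0}^{5} e^(−μ) μ^j/j! ≈ 0.9161.

0.9161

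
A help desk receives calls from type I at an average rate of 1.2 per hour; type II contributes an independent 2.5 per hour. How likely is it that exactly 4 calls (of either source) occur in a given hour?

0.1931

Independent Poisson processes superpose: combined rate λ = 1.2 + 2.5 = 3.7 per hour.
So μ = 3.7.
P(N = 4) = e^(−3.7) · 3.7^4/4! ≈ 0.1931.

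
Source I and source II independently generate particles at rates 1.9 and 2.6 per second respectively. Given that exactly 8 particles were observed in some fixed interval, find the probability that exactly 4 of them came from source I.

Given the total, each event is independently from source I with probability p = λ_I/(λ_I+λ_II) = 1.9/4.5 ≈ 0.4222.
So K ~ Binomial(8, 1.9/4.5): P(K = 4) = C(8,4) · (1.9/4.5)^4 · (2.6/4.5)^4 ≈ 0.2479.

0.2479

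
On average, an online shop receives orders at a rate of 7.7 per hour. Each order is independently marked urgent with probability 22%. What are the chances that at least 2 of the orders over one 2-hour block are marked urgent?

0.8518

Thinning: the orders that are marked urgent themselves form a Poisson process with rate 0.22 × 7.7 = 1.694 per hour.
Over the interval, μ = 1.694 × 2 = 3.388 (a 2-hour block = 2 hours).
P(N ≥ 2) = 1 − P(N ≤ 1) ≈ 0.8518.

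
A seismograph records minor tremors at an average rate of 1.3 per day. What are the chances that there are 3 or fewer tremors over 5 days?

Over the interval, μ = 1.3 × 5 = 6.5 (5 days).
P(N ≤ 3) = Σ_{j=0}^{3} e^(−μ) μ^j/j! ≈ 0.1118.

0.1118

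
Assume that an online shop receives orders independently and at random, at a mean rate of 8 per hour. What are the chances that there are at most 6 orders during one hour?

0.3134

With mean μ = 8 per hour,
P(N ≤ 6) = Σ_{j=0}^{6} e^(−μ) μ^j/j! ≈ 0.3134.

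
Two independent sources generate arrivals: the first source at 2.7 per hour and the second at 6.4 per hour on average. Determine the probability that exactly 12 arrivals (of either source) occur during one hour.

0.0752

Independent Poisson processes superpose: combined rate λ = 2.7 + 6.4 = 9.1 per hour.
So μ = 9.1.
P(N = 12) = e^(−9.1) · 9.1^12/12! ≈ 0.0752.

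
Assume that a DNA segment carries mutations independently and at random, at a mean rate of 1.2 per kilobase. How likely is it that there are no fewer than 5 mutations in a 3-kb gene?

0.2936

Over the interval, μ = 1.2 × 3 = 3.6 (a 3-kb gene = 3 kilobases).
P(N ≥ 5) = 1 − P(N ≤ 4) = 1 − Σ_{j=0}^{4} e^(−μ) μ^j/j! ≈ 0.2936.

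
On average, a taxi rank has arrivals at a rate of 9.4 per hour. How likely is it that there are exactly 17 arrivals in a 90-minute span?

0.0728

Over the interval, μ = 9.4 × 1.5 = 14.1 (a 90-minute span = 1.5 hours).
P(N = 17) = e^(−μ) μ^17/17! = e^(−14.1) · 14.1^17/355687428096000 ≈ 0.0728.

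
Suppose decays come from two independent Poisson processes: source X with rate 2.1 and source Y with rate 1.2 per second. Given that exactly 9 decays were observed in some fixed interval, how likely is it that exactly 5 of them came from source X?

Given the total, each event is independently from source X with probability p = λ_X/(λ_X+λ_Y) = 2.1/3.3 ≈ 0.6364.
So K ~ Binomial(9, 2.1/3.3): P(K = 5) = C(9,5) · (2.1/3.3)^5 · (1.2/3.3)^4 ≈ 0.2299.

0.2299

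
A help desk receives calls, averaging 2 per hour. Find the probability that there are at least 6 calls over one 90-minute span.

0.0839

Over the interval, μ = 2 × 1.5 = 3 (a 90-minute span = 1.5 hours).
P(N ≥ 6) = 1 − P(N ≤ 5) = 1 − Σ_{j=0}^{5} e^(−μ) μ^j/j! ≈ 0.0839.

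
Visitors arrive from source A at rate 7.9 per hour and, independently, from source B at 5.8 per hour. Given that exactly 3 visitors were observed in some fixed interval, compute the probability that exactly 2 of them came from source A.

Given the total, each event is independently from source A with probability p = λ_A/(λ_A+λ_B) = 7.9/13.7 ≈ 0.5766.
So K ~ Binomial(3, 7.9/13.7): P(K = 2) = C(3,2) · (7.9/13.7)^2 · (5.8/13.7)^1 ≈ 0.4223.

0.4223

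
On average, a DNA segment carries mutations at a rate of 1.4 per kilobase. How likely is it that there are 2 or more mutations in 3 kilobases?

Over the interval, μ = 1.4 × 3 = 4.2 (3 kilobases).
P(N ≥ 2) = 1 − P(N ≤ 1) = 1 − Σ_{j=0}^{1} e^(−μ) μ^j/j! ≈ 0.9220.

0.9220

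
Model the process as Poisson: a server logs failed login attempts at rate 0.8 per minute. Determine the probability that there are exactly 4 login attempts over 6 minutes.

Over the interval, μ = 0.8 × 6 = 4.8 (6 minutes).
P(N = 4) = e^(−μ) μ^4/4! = e^(−4.8) · 4.8^4/24 ≈ 0.1820.

0.1820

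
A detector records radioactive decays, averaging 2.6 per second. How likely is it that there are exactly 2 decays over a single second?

With mean μ = 2.6 per second,
P(N = 2) = e^(−μ) μ^2/2! = e^(−2.6) · 2.6^2/2 ≈ 0.2510.

0.2510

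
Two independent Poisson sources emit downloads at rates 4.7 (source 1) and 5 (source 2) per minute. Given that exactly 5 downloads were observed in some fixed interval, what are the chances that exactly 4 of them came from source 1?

0.1421

Given the total, each event is independently from source 1 with probability p = λ_1/(λ_1+λ_2) = 4.7/9.7 ≈ 0.4845.
So K ~ Binomial(5, 4.7/9.7): P(K = 4) = C(5,4) · (4.7/9.7)^4 · (5/9.7)^1 ≈ 0.1421.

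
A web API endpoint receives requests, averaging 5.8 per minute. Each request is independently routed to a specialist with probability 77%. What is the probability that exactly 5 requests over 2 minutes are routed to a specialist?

Thinning: the requests that are routed to a specialist themselves form a Poisson process with rate 0.77 × 5.8 = 4.466 per minute.
Over the interval, μ = 4.466 × 2 = 8.932 (2 minutes).
P(N = 5) = e^(−8.932) · 8.932^5/5! ≈ 0.0626.

0.0626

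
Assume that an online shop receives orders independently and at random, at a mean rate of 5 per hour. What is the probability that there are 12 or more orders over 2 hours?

Over the interval, μ = 5 × 2 = 10 (2 hours).
P(N ≥ 12) = 1 − P(N ≤ 11) = 1 − Σ_{j=0}^{11} e^(−μ) μ^j/j! ≈ 0.3032.

0.3032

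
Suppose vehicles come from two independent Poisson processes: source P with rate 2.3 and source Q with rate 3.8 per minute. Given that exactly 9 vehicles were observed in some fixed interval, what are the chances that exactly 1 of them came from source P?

Given the total, each event is independently from source P with probability p = λ_P/(λ_P+λ_Q) = 2.3/6.1 ≈ 0.3770.
So K ~ Binomial(9, 2.3/6.1): P(K = 1) = C(9,1) · (2.3/6.1)^1 · (3.8/6.1)^8 ≈ 0.0770.

0.0770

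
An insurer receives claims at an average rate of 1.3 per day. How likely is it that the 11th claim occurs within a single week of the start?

Over the interval, μ = 1.3 × 7 = 9.1 (a week = 7 days).
The 11th arrival falls in the interval iff at least 11 events occur there: P(S_11 ≤ t) = P(N ≥ 11) = 1 − P(N ≤ 10) ≈ 0.3059.

0.3059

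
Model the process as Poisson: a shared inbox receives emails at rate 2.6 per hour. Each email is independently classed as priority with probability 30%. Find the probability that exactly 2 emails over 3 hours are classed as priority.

0.2637

Thinning: the emails that are classed as priority themselves form a Poisson process with rate 0.3 × 2.6 = 0.78 per hour.
Over the interval, μ = 0.78 × 3 = 2.34 (3 hours).
P(N = 2) = e^(−2.34) · 2.34^2/2! ≈ 0.2637.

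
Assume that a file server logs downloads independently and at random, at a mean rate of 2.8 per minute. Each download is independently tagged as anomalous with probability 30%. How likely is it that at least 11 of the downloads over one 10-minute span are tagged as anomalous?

Thinning: the downloads that are tagged as anomalous themselves form a Poisson process with rate 0.3 × 2.8 = 0.84 per minute.
Over the interval, μ = 0.84 × 10 = 8.4 (a 10-minute span = 10 minutes).
P(N ≥ 11) = 1 − P(N ≤ 10) ≈ 0.2257.

0.2257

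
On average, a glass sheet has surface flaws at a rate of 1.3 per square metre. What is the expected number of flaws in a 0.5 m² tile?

E[N] = λt = 1.3 × 0.5 = 0.65 (a 0.5 m² tile = 0.5 square metres).

0.65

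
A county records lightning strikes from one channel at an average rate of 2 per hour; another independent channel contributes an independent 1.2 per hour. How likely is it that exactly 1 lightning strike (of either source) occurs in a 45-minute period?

0.2177

Independent Poisson processes superpose: combined rate λ = 2 + 1.2 = 3.2 per hour.
Over the interval, μ = 3.2 × 0.75 = 2.4 (a 45-minute period = 0.75 hours).
P(N = 1) = e^(−2.4) · 2.4^1/1! ≈ 0.2177.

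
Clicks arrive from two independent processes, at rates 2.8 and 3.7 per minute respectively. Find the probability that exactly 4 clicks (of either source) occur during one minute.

0.1118

Independent Poisson processes superpose: combined rate λ = 2.8 + 3.7 = 6.5 per minute.
So μ = 6.5.
P(N = 4) = e^(−6.5) · 6.5^4/4! ≈ 0.1118.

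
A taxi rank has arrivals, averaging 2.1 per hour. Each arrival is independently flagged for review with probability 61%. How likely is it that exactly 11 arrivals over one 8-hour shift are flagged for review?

Thinning: the arrivals that are flagged for review themselves form a Poisson process with rate 0.61 × 2.1 = 1.281 per hour.
Over the interval, μ = 1.281 × 8 = 10.248 (an 8-hour shift = 8 hours).
P(N = 11) = e^(−10.248) · 10.248^11/11! ≈ 0.1162.

0.1162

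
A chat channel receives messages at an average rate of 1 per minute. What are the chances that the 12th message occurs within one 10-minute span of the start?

Over the interval, μ = 1 × 10 = 10 (a 10-minute span = 10 minutes).
The 12th arrival falls in the interval iff at least 12 events occur there: P(S_12 ≤ t) = P(N ≥ 12) = 1 − P(N ≤ 11) ≈ 0.3032.

0.3032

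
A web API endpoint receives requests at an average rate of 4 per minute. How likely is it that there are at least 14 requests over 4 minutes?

0.7255

Over the interval, μ = 4 × 4 = 16 (4 minutes).
P(N ≥ 14) = 1 − P(N ≤ 13) = 1 − Σ_{j=0}^{13} e^(−μ) μ^j/j! ≈ 0.7255.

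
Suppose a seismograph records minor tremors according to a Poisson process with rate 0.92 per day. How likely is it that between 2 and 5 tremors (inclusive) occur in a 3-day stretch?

Over the interval, μ = 0.92 × 3 = 2.76 (a 3-day stretch = 3 days).
P(2 ≤ N ≤ 5) = Σ_{j=2}^{5} e^(−2.76) · 2.76^j/j! ≈ 0.7003.

0.7003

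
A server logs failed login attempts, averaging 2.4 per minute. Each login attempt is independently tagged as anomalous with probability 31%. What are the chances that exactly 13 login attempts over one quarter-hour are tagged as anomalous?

0.0952

Thinning: the login attempts that are tagged as anomalous themselves form a Poisson process with rate 0.31 × 2.4 = 0.744 per minute.
Over the interval, μ = 0.744 × 15 = 11.16 (a quarter-hour = 15 minutes).
P(N = 13) = e^(−11.16) · 11.16^13/13! ≈ 0.0952.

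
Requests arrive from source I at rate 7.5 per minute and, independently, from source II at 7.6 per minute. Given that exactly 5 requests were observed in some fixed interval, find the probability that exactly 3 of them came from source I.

0.3104

Given the total, each event is independently from source I with probability p = λ_I/(λ_I+λ_II) = 7.5/15.1 ≈ 0.4967.
So K ~ Binomial(5, 7.5/15.1): P(K = 3) = C(5,3) · (7.5/15.1)^3 · (7.6/15.1)^2 ≈ 0.3104.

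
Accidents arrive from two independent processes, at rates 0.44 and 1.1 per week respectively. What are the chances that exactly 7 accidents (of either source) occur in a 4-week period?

Independent Poisson processes superpose: combined rate λ = 0.44 + 1.1 = 1.54 per week.
Over the interval, μ = 1.54 × 4 = 6.16 (a 4-week period = 4 weeks).
P(N = 7) = e^(−6.16) · 6.16^7/7! ≈ 0.1411.

0.1411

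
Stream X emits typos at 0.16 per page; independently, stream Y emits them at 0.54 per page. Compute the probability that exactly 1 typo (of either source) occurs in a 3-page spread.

Independent Poisson processes superpose: combined rate λ = 0.16 + 0.54 = 0.7 per page.
Over the interval, μ = 0.7 × 3 = 2.1 (a 3-page spread = 3 pages).
P(N = 1) = e^(−2.1) · 2.1^1/1! ≈ 0.2572.

0.2572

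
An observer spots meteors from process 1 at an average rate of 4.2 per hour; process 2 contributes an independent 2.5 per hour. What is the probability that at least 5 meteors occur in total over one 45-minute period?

Independent Poisson processes superpose: combined rate λ = 4.2 + 2.5 = 6.7 per hour.
Over the interval, μ = 6.7 × 0.75 = 5.025 (a 45-minute period = 0.75 hours).
P(N ≥ 5) = 1 − P(N ≤ 4) ≈ 0.5639.

0.5639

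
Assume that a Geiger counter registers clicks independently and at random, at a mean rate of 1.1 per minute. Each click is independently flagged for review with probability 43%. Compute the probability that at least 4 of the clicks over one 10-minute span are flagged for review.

0.6950

Thinning: the clicks that are flagged for review themselves form a Poisson process with rate 0.43 × 1.1 = 0.473 per minute.
Over the interval, μ = 0.473 × 10 = 4.73 (a 10-minute span = 10 minutes).
P(N ≥ 4) = 1 − P(N ≤ 3) ≈ 0.6950.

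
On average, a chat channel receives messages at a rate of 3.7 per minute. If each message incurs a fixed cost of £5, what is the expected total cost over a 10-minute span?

£185

E[N] = 3.7 × 10 = 37 (a 10-minute span = 10 minutes); E[cost] = 37 × £5 = £185.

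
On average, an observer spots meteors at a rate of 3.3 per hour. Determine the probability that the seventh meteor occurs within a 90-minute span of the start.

0.2305

Over the interval, μ = 3.3 × 1.5 = 4.95 (a 90-minute span = 1.5 hours).
The seventh arrival falls in the interval iff at least 7 events occur there: P(S_7 ≤ t) = P(N ≥ 7) = 1 − P(N ≤ 6) ≈ 0.2305.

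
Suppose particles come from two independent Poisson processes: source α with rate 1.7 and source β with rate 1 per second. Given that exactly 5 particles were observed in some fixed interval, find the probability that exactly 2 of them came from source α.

0.2014

Given the total, each event is independently from source α with probability p = λ_α/(λ_α+λ_β) = 1.7/2.7 ≈ 0.6296.
So K ~ Binomial(5, 1.7/2.7): P(K = 2) = C(5,2) · (1.7/2.7)^2 · (1/2.7)^3 ≈ 0.2014.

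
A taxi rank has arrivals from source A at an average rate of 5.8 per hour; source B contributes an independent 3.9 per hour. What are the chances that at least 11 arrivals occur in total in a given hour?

0.3795

Independent Poisson processes superpose: combined rate λ = 5.8 + 3.9 = 9.7 per hour.
So μ = 9.7.
P(N ≥ 11) = 1 − P(N ≤ 10) ≈ 0.3795.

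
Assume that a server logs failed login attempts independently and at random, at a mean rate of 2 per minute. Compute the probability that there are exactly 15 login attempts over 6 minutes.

0.0724

Over the interval, μ = 2 × 6 = 12 (6 minutes).
P(N = 15) = e^(−μ) μ^15/15! = e^(−12) · 12^15/1307674368000 ≈ 0.0724.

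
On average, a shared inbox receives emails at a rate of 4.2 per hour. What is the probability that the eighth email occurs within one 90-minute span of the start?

Over the interval, μ = 4.2 × 1.5 = 6.3 (a 90-minute span = 1.5 hours).
The eighth arrival falls in the interval iff at least 8 events occur there: P(S_8 ≤ t) = P(N ≥ 8) = 1 − P(N ≤ 7) ≈ 0.2983.

0.2983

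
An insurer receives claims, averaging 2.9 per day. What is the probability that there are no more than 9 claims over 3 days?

Over the interval, μ = 2.9 × 3 = 8.7 (3 days).
P(N ≤ 9) = Σ_{j=0}^{9} e^(−μ) μ^j/j! ≈ 0.6269.

0.6269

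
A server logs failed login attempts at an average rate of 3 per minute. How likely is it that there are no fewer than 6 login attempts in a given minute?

With mean μ = 3 per minute,
P(N ≥ 6) = 1 − P(N ≤ 5) = 1 − Σ_{j=0}^{5} e^(−μ) μ^j/j! ≈ 0.0839.

0.0839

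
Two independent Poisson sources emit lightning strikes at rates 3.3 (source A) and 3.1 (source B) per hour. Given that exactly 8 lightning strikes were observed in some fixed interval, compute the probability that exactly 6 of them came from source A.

0.1235

Given the total, each event is independently from source A with probability p = λ_A/(λ_A+λ_B) = 3.3/6.4 ≈ 0.5156.
So K ~ Binomial(8, 3.3/6.4): P(K = 6) = C(8,6) · (3.3/6.4)^6 · (3.1/6.4)^2 ≈ 0.1235.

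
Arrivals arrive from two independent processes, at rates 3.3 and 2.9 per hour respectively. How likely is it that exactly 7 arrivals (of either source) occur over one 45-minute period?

0.0892

Independent Poisson processes superpose: combined rate λ = 3.3 + 2.9 = 6.2 per hour.
Over the interval, μ = 6.2 × 0.75 = 4.65 (a 45-minute period = 0.75 hours).
P(N = 7) = e^(−4.65) · 4.65^7/7! ≈ 0.0892.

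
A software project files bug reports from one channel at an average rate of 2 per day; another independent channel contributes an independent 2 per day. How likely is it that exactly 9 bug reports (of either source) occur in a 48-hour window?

Independent Poisson processes superpose: combined rate λ = 2 + 2 = 4 per day.
Over the interval, μ = 4 × 2 = 8 (a 48-hour window = 2 days).
P(N = 9) = e^(−8) · 8^9/9! ≈ 0.1241.

0.1241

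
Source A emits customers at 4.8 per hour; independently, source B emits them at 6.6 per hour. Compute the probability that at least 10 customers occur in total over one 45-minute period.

0.3535

Independent Poisson processes superpose: combined rate λ = 4.8 + 6.6 = 11.4 per hour.
Over the interval, μ = 11.4 × 0.75 = 8.55 (a 45-minute period = 0.75 hours).
P(N ≥ 10) = 1 − P(N ≤ 9) ≈ 0.3535.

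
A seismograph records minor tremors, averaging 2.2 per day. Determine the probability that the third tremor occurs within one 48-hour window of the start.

Over the interval, μ = 2.2 × 2 = 4.4 (a 48-hour window = 2 days).
The third arrival falls in the interval iff at least 3 events occur there: P(S_3 ≤ t) = P(N ≥ 3) = 1 − P(N ≤ 2) ≈ 0.8149.

0.8149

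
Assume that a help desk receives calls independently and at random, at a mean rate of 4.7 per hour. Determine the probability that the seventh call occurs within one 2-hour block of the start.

0.8273

Over the interval, μ = 4.7 × 2 = 9.4 (a 2-hour block = 2 hours).
The seventh arrival falls in the interval iff at least 7 events occur there: P(S_7 ≤ t) = P(N ≥ 7) = 1 − P(N ≤ 6) ≈ 0.8273.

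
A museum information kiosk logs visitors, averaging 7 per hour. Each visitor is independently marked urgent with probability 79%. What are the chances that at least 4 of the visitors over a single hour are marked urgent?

Thinning: the visitors that are marked urgent themselves form a Poisson process with rate 0.79 × 7 = 5.53 per hour.
So μ = 5.53.
P(N ≥ 4) = 1 − P(N ≤ 3) ≈ 0.8017.

0.8017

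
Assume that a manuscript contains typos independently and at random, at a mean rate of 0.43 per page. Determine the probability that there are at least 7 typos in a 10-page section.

0.1442

Over the interval, μ = 0.43 × 10 = 4.3 (a 10-page section = 10 pages).
P(N ≥ 7) = 1 − P(N ≤ 6) = 1 − Σ_{j=0}^{6} e^(−μ) μ^j/j! ≈ 0.1442.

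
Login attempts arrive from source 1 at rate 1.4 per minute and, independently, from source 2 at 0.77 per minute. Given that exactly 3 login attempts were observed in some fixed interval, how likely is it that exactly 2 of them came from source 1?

Given the total, each event is independently from source 1 with probability p = λ_1/(λ_1+λ_2) = 1.4/2.17 ≈ 0.6452.
So K ~ Binomial(3, 1.4/2.17): P(K = 2) = C(3,2) · (1.4/2.17)^2 · (0.77/2.17)^1 ≈ 0.4431.

0.4431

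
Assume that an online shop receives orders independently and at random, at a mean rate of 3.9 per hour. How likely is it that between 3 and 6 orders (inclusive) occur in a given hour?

With mean μ = 3.9 per hour,
P(3 ≤ N ≤ 6) = Σ_{j=3}^{6} e^(−3.9) · 3.9^j/j! ≈ 0.6464.

0.6464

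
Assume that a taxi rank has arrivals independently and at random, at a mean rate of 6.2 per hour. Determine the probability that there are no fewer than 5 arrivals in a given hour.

0.7408

With mean μ = 6.2 per hour,
P(N ≥ 5) = 1 − P(N ≤ 4) = 1 − Σ_{j=0}^{4} e^(−μ) μ^j/j! ≈ 0.7408.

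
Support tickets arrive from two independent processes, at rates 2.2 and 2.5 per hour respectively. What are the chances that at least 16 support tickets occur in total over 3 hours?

0.3406

Independent Poisson processes superpose: combined rate λ = 2.2 + 2.5 = 4.7 per hour.
Over the interval, μ = 4.7 × 3 = 14.1 (3 hours).
P(N ≥ 16) = 1 − P(N ≤ 15) ≈ 0.3406.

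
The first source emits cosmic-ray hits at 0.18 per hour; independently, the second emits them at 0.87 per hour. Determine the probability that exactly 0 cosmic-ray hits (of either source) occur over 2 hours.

Independent Poisson processes superpose: combined rate λ = 0.18 + 0.87 = 1.05 per hour.
Over the interval, μ = 1.05 × 2 = 2.1 (2 hours).
P(N = 0) = e^(−2.1) · 2.1^0/0! ≈ 0.1225.

0.1225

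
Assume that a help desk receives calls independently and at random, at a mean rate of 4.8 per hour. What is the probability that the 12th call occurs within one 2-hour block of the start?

0.2588

Over the interval, μ = 4.8 × 2 = 9.6 (a 2-hour block = 2 hours).
The 12th arrival falls in the interval iff at least 12 events occur there: P(S_12 ≤ t) = P(N ≥ 12) = 1 − P(N ≤ 11) ≈ 0.2588.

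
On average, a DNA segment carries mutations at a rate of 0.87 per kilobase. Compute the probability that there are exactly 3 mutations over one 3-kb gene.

Over the interval, μ = 0.87 × 3 = 2.61 (a 3-kb gene = 3 kilobases).
P(N = 3) = e^(−μ) μ^3/3! = e^(−2.61) · 2.61^3/6 ≈ 0.2179.

0.2179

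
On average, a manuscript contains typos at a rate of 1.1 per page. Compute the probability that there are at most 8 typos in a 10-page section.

Over the interval, μ = 1.1 × 10 = 11 (a 10-page section = 10 pages).
P(N ≤ 8) = Σ_{j=0}^{8} e^(−μ) μ^j/j! ≈ 0.2320.

0.2320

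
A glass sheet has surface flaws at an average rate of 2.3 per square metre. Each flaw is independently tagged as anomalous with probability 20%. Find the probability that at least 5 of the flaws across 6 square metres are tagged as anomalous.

0.1461

Thinning: the flaws that are tagged as anomalous themselves form a Poisson process with rate 0.2 × 2.3 = 0.46 per square metre.
Over the interval, μ = 0.46 × 6 = 2.76 (6 square metres).
P(N ≥ 5) = 1 − P(N ≤ 4) ≈ 0.1461.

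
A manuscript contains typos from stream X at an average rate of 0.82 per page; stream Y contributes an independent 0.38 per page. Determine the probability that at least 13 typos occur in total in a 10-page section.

0.4240

Independent Poisson processes superpose: combined rate λ = 0.82 + 0.38 = 1.2 per page.
Over the interval, μ = 1.2 × 10 = 12 (a 10-page section = 10 pages).
P(N ≥ 13) = 1 − P(N ≤ 12) ≈ 0.4240.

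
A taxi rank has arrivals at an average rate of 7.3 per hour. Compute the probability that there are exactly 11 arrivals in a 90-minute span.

0.1194

Over the interval, μ = 7.3 × 1.5 = 10.95 (a 90-minute span = 1.5 hours).
P(N = 11) = e^(−μ) μ^11/11! = e^(−10.95) · 10.95^11/39916800 ≈ 0.1194.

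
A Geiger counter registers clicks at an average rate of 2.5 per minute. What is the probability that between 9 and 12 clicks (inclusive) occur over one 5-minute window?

0.3941

Over the interval, μ = 2.5 × 5 = 12.5 (a 5-minute window = 5 minutes).
P(9 ≤ N ≤ 12) = Σ_{j=9}^{12} e^(−12.5) · 12.5^j/j! ≈ 0.3941.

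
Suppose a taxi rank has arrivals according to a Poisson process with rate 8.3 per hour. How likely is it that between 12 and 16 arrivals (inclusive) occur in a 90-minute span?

0.4612

Over the interval, μ = 8.3 × 1.5 = 12.45 (a 90-minute span = 1.5 hours).
P(12 ≤ N ≤ 16) = Σ_{j=12}^{16} e^(−12.45) · 12.45^j/j! ≈ 0.4612.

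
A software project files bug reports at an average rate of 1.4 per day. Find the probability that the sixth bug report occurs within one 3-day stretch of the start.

Over the interval, μ = 1.4 × 3 = 4.2 (a 3-day stretch = 3 days).
The sixth arrival falls in the interval iff at least 6 events occur there: P(S_6 ≤ t) = P(N ≥ 6) = 1 − P(N ≤ 5) ≈ 0.2469.

0.2469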